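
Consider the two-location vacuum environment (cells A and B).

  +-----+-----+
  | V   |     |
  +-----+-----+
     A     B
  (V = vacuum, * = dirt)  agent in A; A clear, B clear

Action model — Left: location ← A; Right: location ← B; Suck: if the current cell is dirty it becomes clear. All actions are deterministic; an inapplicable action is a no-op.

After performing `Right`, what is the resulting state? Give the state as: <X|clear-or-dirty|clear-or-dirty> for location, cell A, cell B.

<B|clear|clear>

start: <A|clear|clear>
[1] after Right: <B|clear|clear>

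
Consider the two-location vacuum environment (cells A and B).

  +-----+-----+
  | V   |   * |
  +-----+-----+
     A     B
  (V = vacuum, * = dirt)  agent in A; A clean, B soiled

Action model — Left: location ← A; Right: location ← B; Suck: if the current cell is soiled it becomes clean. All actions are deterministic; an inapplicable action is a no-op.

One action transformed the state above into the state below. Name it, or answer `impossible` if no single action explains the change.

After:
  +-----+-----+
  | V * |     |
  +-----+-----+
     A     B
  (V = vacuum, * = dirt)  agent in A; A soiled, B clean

impossible

try  Left: loc=A A=clean B=soiled
try Right: loc=B A=clean B=soiled
try  Suck: loc=A A=clean B=soiled
no single action produces the after-state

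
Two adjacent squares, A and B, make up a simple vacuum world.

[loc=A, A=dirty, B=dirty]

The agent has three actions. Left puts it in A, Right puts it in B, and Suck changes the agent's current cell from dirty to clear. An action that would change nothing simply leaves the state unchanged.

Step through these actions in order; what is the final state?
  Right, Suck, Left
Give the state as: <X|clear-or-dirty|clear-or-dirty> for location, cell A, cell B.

t=1 Right ⇒ <B|dirty|dirty>
t=2 Suck ⇒ <B|dirty|clear>
t=3 Left ⇒ <A|dirty|clear>

<A|dirty|clear>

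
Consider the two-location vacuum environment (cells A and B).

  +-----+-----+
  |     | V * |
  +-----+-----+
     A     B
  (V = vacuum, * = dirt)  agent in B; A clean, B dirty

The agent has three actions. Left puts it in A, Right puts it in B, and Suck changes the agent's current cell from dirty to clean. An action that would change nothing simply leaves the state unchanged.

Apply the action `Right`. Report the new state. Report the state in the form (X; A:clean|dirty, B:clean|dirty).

start: (B; A:clean, B:dirty)
t=1 Right ⇒ (B; A:clean, B:dirty)

(B; A:clean, B:dirty)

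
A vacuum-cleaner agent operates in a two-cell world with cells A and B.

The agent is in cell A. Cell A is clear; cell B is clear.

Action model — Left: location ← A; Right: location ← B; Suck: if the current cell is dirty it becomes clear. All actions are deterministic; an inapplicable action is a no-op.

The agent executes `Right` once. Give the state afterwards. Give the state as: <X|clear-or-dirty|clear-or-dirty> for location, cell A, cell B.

start: <A|clear|clear>
step 1/1 (Right): <B|clear|clear>

<B|clear|clear>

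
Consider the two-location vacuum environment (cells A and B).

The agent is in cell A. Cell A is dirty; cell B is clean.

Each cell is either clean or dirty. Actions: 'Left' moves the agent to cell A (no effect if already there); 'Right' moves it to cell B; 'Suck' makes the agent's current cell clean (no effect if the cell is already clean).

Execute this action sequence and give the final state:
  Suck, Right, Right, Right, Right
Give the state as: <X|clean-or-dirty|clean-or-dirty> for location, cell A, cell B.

<B|clean|clean>

Suck (#1): <A|clean|clean>
Right (#2): <B|clean|clean>
Right (#3): <B|clean|clean>
Right (#4): <B|clean|clean>
Right (#5): <B|clean|clean>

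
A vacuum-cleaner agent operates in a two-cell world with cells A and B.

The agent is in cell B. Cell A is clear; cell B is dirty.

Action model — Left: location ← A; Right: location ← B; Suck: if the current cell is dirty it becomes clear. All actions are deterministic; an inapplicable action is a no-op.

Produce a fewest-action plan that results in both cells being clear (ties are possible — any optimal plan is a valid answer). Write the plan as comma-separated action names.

Suck

1. Suck → <B|clear|clear>
min 1: B is dirty, one Suck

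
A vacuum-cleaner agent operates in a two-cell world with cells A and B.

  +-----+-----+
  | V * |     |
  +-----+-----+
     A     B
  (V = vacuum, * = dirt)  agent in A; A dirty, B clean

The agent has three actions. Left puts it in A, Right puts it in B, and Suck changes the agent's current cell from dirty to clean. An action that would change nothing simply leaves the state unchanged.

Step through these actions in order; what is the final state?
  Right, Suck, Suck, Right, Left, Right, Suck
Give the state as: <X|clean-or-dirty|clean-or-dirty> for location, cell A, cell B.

<B|dirty|clean>

[1] after Right: <B|dirty|clean>
[2] after Suck: <B|dirty|clean>
[3] after Suck: <B|dirty|clean>
[4] after Right: <B|dirty|clean>
[5] after Left: <A|dirty|clean>
[6] after Right: <B|dirty|clean>
[7] after Suck: <B|dirty|clean>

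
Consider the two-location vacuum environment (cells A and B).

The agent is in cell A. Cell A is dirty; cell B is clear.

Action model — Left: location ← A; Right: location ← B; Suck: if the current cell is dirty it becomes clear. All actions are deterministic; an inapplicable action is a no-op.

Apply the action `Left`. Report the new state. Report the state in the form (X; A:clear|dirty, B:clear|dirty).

start: (A; A:dirty, B:clear)
step 1/1 (Left): (A; A:dirty, B:clear)

(A; A:dirty, B:clear)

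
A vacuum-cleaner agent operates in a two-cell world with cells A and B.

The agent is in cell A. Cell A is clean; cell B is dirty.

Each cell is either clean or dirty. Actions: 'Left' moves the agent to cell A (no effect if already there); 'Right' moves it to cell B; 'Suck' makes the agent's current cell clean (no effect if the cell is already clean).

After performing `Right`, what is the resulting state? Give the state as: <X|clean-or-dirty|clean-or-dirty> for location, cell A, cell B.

start: <A|clean|dirty>
step 1/1 (Right): <B|clean|dirty>

<B|clean|dirty>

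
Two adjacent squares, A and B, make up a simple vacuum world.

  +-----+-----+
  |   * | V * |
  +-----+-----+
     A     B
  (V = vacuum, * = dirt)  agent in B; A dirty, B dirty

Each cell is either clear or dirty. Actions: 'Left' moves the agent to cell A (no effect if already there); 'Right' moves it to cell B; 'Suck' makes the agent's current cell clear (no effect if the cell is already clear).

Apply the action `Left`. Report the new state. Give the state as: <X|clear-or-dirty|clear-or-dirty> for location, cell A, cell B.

<A|dirty|dirty>

start: <B|dirty|dirty>
t=1 Left ⇒ <A|dirty|dirty>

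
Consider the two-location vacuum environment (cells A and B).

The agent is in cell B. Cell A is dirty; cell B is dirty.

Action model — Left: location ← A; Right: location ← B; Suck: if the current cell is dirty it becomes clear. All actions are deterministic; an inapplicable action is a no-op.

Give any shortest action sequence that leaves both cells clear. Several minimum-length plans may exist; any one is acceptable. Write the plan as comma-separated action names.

step 1/3 (Suck): (B; A:dirty, B:clear)
step 2/3 (Left): (A; A:dirty, B:clear)
step 3/3 (Suck): (A; A:clear, B:clear)
min 3: Suck B + move + Suck A

Suck, Left, Suck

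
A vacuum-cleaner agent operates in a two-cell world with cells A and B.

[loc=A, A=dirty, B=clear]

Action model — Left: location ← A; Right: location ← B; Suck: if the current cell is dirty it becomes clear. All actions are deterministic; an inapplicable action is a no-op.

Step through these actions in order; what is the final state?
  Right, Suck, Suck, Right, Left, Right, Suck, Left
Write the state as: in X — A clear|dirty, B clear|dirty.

in A — A dirty, B clear

1) do Right; now in B — A dirty, B clear
2) do Suck; now in B — A dirty, B clear
3) do Suck; now in B — A dirty, B clear
4) do Right; now in B — A dirty, B clear
5) do Left; now in A — A dirty, B clear
6) do Right; now in B — A dirty, B clear
7) do Suck; now in B — A dirty, B clear
8) do Left; now in A — A dirty, B clear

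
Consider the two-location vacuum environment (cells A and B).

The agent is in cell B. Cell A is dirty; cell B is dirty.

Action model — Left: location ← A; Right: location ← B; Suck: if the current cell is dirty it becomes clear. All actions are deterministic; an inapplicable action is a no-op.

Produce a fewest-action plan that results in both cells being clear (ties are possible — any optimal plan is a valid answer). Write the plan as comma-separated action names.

Suck, Left, Suck

Suck (#1): loc=B A=dirty B=clear
Left (#2): loc=A A=dirty B=clear
Suck (#3): loc=A A=clear B=clear
min 3: Suck B + move + Suck A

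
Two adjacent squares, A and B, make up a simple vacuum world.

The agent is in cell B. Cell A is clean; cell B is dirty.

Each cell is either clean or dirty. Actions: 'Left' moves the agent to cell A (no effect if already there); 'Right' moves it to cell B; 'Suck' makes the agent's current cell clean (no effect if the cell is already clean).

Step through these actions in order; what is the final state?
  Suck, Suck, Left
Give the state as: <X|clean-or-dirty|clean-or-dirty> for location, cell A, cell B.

step 1/3 (Suck): <B|clean|clean>
step 2/3 (Suck): <B|clean|clean>
step 3/3 (Left): <A|clean|clean>

<A|clean|clean>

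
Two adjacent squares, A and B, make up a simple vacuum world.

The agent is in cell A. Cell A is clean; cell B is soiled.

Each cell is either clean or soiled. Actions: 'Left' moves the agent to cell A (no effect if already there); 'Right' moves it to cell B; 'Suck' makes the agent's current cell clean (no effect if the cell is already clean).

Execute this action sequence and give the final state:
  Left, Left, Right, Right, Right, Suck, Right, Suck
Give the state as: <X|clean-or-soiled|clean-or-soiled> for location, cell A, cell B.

<B|clean|clean>

1) do Left; now <A|clean|soiled>
2) do Left; now <A|clean|soiled>
3) do Right; now <B|clean|soiled>
4) do Right; now <B|clean|soiled>
5) do Right; now <B|clean|soiled>
6) do Suck; now <B|clean|clean>
7) do Right; now <B|clean|clean>
8) do Suck; now <B|clean|clean>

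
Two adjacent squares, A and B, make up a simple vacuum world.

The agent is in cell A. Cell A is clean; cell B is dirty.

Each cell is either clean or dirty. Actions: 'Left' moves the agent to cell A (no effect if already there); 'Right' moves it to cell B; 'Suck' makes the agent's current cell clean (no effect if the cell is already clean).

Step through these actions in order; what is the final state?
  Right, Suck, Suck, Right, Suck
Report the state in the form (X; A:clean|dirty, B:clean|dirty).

(B; A:clean, B:clean)

1. Right → (B; A:clean, B:dirty)
2. Suck → (B; A:clean, B:clean)
3. Suck → (B; A:clean, B:clean)
4. Right → (B; A:clean, B:clean)
5. Suck → (B; A:clean, B:clean)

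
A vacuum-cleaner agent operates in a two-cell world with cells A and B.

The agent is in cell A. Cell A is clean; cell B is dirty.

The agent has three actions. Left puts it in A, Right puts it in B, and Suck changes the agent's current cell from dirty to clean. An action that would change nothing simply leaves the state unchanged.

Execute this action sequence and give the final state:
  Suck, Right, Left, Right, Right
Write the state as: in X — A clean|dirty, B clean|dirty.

t=1 Suck ⇒ in A — A clean, B dirty
t=2 Right ⇒ in B — A clean, B dirty
t=3 Left ⇒ in A — A clean, B dirty
t=4 Right ⇒ in B — A clean, B dirty
t=5 Right ⇒ in B — A clean, B dirty

in B — A clean, B dirty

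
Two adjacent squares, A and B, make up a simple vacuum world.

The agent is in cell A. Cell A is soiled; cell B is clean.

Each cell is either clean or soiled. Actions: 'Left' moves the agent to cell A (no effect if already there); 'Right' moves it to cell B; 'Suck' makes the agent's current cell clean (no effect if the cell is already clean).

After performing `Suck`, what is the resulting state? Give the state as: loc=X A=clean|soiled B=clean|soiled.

start: loc=A A=soiled B=clean
1. Suck → loc=A A=clean B=clean

loc=A A=clean B=clean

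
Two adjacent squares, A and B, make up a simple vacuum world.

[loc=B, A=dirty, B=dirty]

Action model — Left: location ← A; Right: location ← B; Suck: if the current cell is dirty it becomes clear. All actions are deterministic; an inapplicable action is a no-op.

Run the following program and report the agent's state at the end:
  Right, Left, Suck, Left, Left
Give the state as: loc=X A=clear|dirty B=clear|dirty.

loc=A A=clear B=dirty

step 1/5 (Right): loc=B A=dirty B=dirty
step 2/5 (Left): loc=A A=dirty B=dirty
step 3/5 (Suck): loc=A A=clear B=dirty
step 4/5 (Left): loc=A A=clear B=dirty
step 5/5 (Left): loc=A A=clear B=dirty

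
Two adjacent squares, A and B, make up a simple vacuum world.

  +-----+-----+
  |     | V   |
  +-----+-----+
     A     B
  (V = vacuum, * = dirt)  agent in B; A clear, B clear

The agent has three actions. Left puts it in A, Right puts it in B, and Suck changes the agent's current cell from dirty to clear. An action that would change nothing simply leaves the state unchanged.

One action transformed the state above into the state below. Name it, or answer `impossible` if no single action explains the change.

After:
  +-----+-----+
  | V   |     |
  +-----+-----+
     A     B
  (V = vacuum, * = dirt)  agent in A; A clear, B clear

Left

try  Left: <A|clear|clear>  ← match
try Right: <B|clear|clear>
try  Suck: <B|clear|clear>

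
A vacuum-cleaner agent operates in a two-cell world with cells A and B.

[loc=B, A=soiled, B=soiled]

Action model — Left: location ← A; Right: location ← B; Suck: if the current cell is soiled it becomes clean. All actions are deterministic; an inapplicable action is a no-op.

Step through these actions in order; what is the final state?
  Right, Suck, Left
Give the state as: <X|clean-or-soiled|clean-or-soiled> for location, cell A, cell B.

<A|soiled|clean>

Right (#1): <B|soiled|soiled>
Suck (#2): <B|soiled|clean>
Left (#3): <A|soiled|clean>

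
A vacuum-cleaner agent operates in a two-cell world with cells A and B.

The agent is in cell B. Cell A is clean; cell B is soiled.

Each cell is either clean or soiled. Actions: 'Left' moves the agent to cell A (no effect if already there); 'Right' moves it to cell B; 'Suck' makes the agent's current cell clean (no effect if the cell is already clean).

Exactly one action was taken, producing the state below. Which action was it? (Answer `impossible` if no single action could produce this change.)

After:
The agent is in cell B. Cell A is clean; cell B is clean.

Suck

try  Left: in A — A clean, B soiled
try Right: in B — A clean, B soiled
try  Suck: in B — A clean, B clean  ← match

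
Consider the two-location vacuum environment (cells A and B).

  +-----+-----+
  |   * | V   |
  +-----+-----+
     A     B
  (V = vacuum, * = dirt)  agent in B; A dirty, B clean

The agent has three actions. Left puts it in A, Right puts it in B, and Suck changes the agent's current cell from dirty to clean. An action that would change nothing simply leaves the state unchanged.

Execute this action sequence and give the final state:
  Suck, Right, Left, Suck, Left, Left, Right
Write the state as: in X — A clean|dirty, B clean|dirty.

Suck (#1): in B — A dirty, B clean
Right (#2): in B — A dirty, B clean
Left (#3): in A — A dirty, B clean
Suck (#4): in A — A clean, B clean
Left (#5): in A — A clean, B clean
Left (#6): in A — A clean, B clean
Right (#7): in B — A clean, B clean

in B — A clean, B clean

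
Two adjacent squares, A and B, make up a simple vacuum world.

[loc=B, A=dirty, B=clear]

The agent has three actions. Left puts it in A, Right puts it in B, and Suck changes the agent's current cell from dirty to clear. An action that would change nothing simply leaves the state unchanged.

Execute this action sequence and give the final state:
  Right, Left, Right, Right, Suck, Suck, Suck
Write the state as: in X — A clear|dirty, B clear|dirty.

t=1 Right ⇒ in B — A dirty, B clear
t=2 Left ⇒ in A — A dirty, B clear
t=3 Right ⇒ in B — A dirty, B clear
t=4 Right ⇒ in B — A dirty, B clear
t=5 Suck ⇒ in B — A dirty, B clear
t=6 Suck ⇒ in B — A dirty, B clear
t=7 Suck ⇒ in B — A dirty, B clear

in B — A dirty, B clear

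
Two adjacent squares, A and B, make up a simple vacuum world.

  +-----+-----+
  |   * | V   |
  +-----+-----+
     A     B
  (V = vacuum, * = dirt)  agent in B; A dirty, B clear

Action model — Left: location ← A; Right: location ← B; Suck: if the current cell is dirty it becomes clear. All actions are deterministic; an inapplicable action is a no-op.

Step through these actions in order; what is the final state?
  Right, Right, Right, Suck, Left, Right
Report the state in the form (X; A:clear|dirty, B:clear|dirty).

(B; A:dirty, B:clear)

step 1/6 (Right): (B; A:dirty, B:clear)
step 2/6 (Right): (B; A:dirty, B:clear)
step 3/6 (Right): (B; A:dirty, B:clear)
step 4/6 (Suck): (B; A:dirty, B:clear)
step 5/6 (Left): (A; A:dirty, B:clear)
step 6/6 (Right): (B; A:dirty, B:clear)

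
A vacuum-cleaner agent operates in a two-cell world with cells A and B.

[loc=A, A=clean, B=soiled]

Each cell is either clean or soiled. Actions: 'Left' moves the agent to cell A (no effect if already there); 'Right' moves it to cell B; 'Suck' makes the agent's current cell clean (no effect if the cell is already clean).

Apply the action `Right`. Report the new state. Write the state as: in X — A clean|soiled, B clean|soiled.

start: in A — A clean, B soiled
t=1 Right ⇒ in B — A clean, B soiled

in B — A clean, B soiled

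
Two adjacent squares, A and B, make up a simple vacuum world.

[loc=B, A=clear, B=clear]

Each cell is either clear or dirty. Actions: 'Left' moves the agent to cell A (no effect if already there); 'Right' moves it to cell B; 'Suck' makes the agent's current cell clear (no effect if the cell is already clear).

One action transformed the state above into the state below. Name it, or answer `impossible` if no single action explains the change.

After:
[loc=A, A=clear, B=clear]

Left

try  Left: in A — A clear, B clear  ← match
try Right: in B — A clear, B clear
try  Suck: in B — A clear, B clear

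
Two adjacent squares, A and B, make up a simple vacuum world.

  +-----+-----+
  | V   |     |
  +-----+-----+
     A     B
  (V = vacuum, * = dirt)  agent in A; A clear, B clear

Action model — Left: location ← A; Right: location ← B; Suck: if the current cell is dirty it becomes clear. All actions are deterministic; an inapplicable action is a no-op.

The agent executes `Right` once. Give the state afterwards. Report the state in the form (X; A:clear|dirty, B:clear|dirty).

(B; A:clear, B:clear)

start: (A; A:clear, B:clear)
1) do Right; now (B; A:clear, B:clear)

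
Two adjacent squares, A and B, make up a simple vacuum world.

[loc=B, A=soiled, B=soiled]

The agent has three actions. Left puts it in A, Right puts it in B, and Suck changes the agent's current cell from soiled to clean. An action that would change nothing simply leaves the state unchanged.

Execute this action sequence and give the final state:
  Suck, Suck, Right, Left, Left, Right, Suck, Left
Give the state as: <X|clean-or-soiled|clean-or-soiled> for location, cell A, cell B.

<A|soiled|clean>

t=1 Suck ⇒ <B|soiled|clean>
t=2 Suck ⇒ <B|soiled|clean>
t=3 Right ⇒ <B|soiled|clean>
t=4 Left ⇒ <A|soiled|clean>
t=5 Left ⇒ <A|soiled|clean>
t=6 Right ⇒ <B|soiled|clean>
t=7 Suck ⇒ <B|soiled|clean>
t=8 Left ⇒ <A|soiled|clean>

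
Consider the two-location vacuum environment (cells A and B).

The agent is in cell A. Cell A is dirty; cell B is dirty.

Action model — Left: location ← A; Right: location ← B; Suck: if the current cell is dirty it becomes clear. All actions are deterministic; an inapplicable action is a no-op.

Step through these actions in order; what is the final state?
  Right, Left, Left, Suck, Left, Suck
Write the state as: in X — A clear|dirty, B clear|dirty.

in A — A clear, B dirty

[1] after Right: in B — A dirty, B dirty
[2] after Left: in A — A dirty, B dirty
[3] after Left: in A — A dirty, B dirty
[4] after Suck: in A — A clear, B dirty
[5] after Left: in A — A clear, B dirty
[6] after Suck: in A — A clear, B dirty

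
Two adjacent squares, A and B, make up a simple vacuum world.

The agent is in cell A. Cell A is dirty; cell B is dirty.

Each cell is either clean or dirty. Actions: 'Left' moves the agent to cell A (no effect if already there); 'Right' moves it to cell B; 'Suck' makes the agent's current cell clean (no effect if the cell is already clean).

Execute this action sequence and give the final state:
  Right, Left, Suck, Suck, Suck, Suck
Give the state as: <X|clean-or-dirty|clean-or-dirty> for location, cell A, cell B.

Right (#1): <B|dirty|dirty>
Left (#2): <A|dirty|dirty>
Suck (#3): <A|clean|dirty>
Suck (#4): <A|clean|dirty>
Suck (#5): <A|clean|dirty>
Suck (#6): <A|clean|dirty>

<A|clean|dirty>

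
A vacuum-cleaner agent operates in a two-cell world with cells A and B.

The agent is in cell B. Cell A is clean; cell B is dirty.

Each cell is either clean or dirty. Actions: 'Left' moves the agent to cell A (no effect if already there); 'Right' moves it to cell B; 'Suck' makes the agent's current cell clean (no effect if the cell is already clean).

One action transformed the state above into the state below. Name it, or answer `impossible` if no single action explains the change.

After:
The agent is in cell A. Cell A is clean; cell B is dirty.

try  Left: loc=A A=clean B=dirty  ← match
try Right: loc=B A=clean B=dirty
try  Suck: loc=B A=clean B=clean

Left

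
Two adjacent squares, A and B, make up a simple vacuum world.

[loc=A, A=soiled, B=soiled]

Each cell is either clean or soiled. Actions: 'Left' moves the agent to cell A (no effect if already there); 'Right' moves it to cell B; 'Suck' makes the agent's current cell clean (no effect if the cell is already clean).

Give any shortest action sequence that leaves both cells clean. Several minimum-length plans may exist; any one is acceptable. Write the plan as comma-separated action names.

[1] after Suck: (A; A:clean, B:soiled)
[2] after Right: (B; A:clean, B:soiled)
[3] after Suck: (B; A:clean, B:clean)
min 3: Suck A + move + Suck B

Suck, Right, Suck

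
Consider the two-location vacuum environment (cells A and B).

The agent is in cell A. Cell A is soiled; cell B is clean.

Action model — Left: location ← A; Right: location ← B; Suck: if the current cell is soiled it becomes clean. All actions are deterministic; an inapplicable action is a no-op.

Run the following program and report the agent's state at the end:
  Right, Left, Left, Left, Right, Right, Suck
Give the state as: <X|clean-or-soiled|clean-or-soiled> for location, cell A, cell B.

<B|soiled|clean>

step 1/7 (Right): <B|soiled|clean>
step 2/7 (Left): <A|soiled|clean>
step 3/7 (Left): <A|soiled|clean>
step 4/7 (Left): <A|soiled|clean>
step 5/7 (Right): <B|soiled|clean>
step 6/7 (Right): <B|soiled|clean>
step 7/7 (Suck): <B|soiled|clean>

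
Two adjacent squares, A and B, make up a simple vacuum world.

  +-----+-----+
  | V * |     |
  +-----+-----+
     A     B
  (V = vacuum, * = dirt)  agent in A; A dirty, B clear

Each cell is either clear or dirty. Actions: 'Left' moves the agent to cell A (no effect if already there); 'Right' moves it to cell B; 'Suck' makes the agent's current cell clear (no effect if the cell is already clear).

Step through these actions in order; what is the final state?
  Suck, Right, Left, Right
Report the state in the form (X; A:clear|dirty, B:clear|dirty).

(B; A:clear, B:clear)

[1] after Suck: (A; A:clear, B:clear)
[2] after Right: (B; A:clear, B:clear)
[3] after Left: (A; A:clear, B:clear)
[4] after Right: (B; A:clear, B:clear)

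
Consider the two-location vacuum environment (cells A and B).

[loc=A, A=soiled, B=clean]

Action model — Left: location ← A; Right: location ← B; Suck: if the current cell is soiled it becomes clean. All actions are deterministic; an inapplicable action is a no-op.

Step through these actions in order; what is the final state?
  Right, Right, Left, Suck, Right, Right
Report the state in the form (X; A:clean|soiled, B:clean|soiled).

1. Right → (B; A:soiled, B:clean)
2. Right → (B; A:soiled, B:clean)
3. Left → (A; A:soiled, B:clean)
4. Suck → (A; A:clean, B:clean)
5. Right → (B; A:clean, B:clean)
6. Right → (B; A:clean, B:clean)

(B; A:clean, B:clean)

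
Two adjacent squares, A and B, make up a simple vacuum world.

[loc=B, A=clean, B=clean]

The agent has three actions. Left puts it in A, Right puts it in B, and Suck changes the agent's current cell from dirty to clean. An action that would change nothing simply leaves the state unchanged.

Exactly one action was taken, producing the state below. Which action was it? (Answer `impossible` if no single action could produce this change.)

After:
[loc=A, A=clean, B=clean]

try  Left: in A — A clean, B clean  ← match
try Right: in B — A clean, B clean
try  Suck: in B — A clean, B clean

Left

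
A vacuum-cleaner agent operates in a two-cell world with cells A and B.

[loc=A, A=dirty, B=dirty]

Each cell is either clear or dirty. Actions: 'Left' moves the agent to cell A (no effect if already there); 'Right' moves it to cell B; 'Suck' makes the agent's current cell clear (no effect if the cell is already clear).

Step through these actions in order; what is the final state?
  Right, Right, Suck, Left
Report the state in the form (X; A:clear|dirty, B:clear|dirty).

(A; A:dirty, B:clear)

[1] after Right: (B; A:dirty, B:dirty)
[2] after Right: (B; A:dirty, B:dirty)
[3] after Suck: (B; A:dirty, B:clear)
[4] after Left: (A; A:dirty, B:clear)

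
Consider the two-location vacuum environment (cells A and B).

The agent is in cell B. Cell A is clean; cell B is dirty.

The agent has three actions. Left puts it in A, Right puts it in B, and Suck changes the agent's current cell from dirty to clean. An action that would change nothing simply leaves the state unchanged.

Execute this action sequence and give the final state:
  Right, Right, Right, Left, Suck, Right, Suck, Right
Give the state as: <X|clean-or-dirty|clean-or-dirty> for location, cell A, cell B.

<B|clean|clean>

[1] after Right: <B|clean|dirty>
[2] after Right: <B|clean|dirty>
[3] after Right: <B|clean|dirty>
[4] after Left: <A|clean|dirty>
[5] after Suck: <A|clean|dirty>
[6] after Right: <B|clean|dirty>
[7] after Suck: <B|clean|clean>
[8] after Right: <B|clean|clean>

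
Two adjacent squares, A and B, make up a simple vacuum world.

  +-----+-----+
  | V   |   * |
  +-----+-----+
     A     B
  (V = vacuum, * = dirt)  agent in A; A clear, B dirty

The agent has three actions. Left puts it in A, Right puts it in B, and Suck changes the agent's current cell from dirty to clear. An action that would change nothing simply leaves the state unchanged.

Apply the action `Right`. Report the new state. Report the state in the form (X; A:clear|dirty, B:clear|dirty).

(B; A:clear, B:dirty)

start: (A; A:clear, B:dirty)
1. Right → (B; A:clear, B:dirty)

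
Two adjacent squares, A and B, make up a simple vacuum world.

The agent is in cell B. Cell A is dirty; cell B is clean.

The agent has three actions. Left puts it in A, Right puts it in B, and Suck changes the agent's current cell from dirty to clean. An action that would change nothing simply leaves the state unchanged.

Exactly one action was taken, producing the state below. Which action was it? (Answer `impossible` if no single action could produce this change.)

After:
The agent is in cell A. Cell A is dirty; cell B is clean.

Left

try  Left: in A — A dirty, B clean  ← match
try Right: in B — A dirty, B clean
try  Suck: in B — A dirty, B clean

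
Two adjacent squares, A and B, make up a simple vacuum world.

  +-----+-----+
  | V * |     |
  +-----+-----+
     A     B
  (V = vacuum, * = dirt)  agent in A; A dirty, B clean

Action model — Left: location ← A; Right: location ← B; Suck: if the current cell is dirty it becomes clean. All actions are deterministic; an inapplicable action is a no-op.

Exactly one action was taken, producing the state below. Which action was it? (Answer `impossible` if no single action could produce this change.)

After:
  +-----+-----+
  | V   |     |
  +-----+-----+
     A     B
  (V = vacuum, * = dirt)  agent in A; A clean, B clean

Suck

try  Left: in A — A dirty, B clean
try Right: in B — A dirty, B clean
try  Suck: in A — A clean, B clean  ← match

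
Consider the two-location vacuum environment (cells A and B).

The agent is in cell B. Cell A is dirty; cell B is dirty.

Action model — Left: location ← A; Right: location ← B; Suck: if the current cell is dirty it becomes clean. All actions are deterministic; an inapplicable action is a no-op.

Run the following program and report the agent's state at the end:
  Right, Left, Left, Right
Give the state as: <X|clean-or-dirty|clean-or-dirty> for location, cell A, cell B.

Right (#1): <B|dirty|dirty>
Left (#2): <A|dirty|dirty>
Left (#3): <A|dirty|dirty>
Right (#4): <B|dirty|dirty>

<B|dirty|dirty>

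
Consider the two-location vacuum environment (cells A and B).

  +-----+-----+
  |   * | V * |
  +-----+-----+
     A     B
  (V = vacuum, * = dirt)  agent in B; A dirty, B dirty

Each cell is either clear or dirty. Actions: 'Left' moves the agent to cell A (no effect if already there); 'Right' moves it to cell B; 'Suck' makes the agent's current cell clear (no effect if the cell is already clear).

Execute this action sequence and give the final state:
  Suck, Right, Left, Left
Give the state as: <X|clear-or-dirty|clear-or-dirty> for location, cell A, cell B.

Suck (#1): <B|dirty|clear>
Right (#2): <B|dirty|clear>
Left (#3): <A|dirty|clear>
Left (#4): <A|dirty|clear>

<A|dirty|clear>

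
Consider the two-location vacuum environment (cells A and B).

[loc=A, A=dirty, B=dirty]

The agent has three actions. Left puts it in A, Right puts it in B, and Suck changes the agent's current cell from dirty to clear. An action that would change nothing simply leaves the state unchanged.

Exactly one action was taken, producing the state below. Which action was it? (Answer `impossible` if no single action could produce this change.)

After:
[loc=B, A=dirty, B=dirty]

try  Left: loc=A A=dirty B=dirty
try Right: loc=B A=dirty B=dirty  ← match
try  Suck: loc=A A=clear B=dirty

Right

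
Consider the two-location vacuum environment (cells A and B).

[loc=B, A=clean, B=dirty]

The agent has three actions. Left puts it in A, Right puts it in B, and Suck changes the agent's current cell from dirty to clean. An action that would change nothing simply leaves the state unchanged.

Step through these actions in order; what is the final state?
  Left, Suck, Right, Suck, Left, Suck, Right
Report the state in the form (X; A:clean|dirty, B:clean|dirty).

(B; A:clean, B:clean)

Left (#1): (A; A:clean, B:dirty)
Suck (#2): (A; A:clean, B:dirty)
Right (#3): (B; A:clean, B:dirty)
Suck (#4): (B; A:clean, B:clean)
Left (#5): (A; A:clean, B:clean)
Suck (#6): (A; A:clean, B:clean)
Right (#7): (B; A:clean, B:clean)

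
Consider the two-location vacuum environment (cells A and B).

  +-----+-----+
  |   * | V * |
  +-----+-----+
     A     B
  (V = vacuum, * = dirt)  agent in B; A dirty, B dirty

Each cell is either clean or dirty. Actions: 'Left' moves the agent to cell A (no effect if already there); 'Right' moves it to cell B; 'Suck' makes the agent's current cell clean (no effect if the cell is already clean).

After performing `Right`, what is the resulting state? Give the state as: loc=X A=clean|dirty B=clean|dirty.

loc=B A=dirty B=dirty

start: loc=B A=dirty B=dirty
step 1/1 (Right): loc=B A=dirty B=dirty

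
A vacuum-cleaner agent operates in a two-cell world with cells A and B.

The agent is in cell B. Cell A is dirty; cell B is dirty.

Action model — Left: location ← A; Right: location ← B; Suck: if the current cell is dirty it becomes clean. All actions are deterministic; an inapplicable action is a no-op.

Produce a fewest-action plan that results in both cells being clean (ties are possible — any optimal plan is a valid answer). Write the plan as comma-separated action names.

Suck (#1): (B; A:dirty, B:clean)
Left (#2): (A; A:dirty, B:clean)
Suck (#3): (A; A:clean, B:clean)
min 3: Suck B + move + Suck A

Suck, Left, Suck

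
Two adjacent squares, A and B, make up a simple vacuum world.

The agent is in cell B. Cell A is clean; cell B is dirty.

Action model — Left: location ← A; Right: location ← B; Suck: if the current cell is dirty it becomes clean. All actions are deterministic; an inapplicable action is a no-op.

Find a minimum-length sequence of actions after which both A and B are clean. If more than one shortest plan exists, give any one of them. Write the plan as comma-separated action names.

step 1/1 (Suck): loc=B A=clean B=clean
min 1: B is dirty, one Suck

Suck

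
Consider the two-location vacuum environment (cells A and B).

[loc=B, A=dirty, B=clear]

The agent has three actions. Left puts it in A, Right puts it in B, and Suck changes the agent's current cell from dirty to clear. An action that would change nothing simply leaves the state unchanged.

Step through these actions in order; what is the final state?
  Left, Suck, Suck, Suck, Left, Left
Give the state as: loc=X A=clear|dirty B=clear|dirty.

step 1/6 (Left): loc=A A=dirty B=clear
step 2/6 (Suck): loc=A A=clear B=clear
step 3/6 (Suck): loc=A A=clear B=clear
step 4/6 (Suck): loc=A A=clear B=clear
step 5/6 (Left): loc=A A=clear B=clear
step 6/6 (Left): loc=A A=clear B=clear

loc=A A=clear B=clear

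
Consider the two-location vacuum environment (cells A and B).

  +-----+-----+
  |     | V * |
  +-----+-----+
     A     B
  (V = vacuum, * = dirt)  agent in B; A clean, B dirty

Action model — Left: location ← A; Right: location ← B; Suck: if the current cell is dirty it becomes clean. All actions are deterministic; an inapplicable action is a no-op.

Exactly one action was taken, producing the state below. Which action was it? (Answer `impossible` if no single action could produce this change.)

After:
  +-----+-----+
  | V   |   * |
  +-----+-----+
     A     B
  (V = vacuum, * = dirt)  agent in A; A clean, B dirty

try  Left: <A|clean|dirty>  ← match
try Right: <B|clean|dirty>
try  Suck: <B|clean|clean>

Left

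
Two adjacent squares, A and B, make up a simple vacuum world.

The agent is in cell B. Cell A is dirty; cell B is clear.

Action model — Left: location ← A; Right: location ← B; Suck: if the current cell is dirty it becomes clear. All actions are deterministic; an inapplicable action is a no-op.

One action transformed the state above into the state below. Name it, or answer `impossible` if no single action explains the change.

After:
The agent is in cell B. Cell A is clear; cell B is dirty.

impossible

try  Left: (A; A:dirty, B:clear)
try Right: (B; A:dirty, B:clear)
try  Suck: (B; A:dirty, B:clear)
no single action produces the after-state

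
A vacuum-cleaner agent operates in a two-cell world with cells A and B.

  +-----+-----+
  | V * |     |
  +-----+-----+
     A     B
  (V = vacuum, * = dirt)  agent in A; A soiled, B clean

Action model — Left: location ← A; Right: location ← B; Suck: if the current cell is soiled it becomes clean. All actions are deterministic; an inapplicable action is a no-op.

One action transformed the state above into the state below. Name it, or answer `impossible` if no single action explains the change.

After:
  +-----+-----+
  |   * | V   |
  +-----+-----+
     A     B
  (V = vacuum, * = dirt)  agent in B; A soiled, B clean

try  Left: (A; A:soiled, B:clean)
try Right: (B; A:soiled, B:clean)  ← match
try  Suck: (A; A:clean, B:clean)

Right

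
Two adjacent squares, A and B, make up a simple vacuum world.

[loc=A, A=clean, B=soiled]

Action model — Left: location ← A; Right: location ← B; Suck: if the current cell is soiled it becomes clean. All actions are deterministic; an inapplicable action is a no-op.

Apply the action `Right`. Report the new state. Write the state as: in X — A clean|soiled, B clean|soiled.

start: in A — A clean, B soiled
step 1/1 (Right): in B — A clean, B soiled

in B — A clean, B soiled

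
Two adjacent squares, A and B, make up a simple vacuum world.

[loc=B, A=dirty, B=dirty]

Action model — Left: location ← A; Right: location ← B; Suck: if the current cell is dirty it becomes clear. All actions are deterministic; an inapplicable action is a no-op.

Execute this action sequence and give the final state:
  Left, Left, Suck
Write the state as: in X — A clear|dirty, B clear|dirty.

in A — A clear, B dirty

[1] after Left: in A — A dirty, B dirty
[2] after Left: in A — A dirty, B dirty
[3] after Suck: in A — A clear, B dirty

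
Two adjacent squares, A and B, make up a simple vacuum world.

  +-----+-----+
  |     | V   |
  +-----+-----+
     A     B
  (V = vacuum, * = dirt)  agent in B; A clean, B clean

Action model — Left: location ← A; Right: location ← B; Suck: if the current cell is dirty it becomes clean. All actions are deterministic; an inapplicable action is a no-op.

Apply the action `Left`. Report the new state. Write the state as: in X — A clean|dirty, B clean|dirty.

start: in B — A clean, B clean
step 1/1 (Left): in A — A clean, B clean

in A — A clean, B clean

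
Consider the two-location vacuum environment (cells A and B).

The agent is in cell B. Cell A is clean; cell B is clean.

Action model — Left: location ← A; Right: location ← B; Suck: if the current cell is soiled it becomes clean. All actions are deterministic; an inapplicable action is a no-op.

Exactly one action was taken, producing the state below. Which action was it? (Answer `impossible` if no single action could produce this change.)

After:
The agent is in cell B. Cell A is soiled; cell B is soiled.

impossible

try  Left: <A|clean|clean>
try Right: <B|clean|clean>
try  Suck: <B|clean|clean>
no single action produces the after-state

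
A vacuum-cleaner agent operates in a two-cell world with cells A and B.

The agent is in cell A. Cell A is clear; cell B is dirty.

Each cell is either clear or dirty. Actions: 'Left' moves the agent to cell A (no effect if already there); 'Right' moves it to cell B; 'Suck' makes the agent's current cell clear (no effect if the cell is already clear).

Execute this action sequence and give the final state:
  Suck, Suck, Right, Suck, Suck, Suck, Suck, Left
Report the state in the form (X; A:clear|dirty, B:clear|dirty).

step 1/8 (Suck): (A; A:clear, B:dirty)
step 2/8 (Suck): (A; A:clear, B:dirty)
step 3/8 (Right): (B; A:clear, B:dirty)
step 4/8 (Suck): (B; A:clear, B:clear)
step 5/8 (Suck): (B; A:clear, B:clear)
step 6/8 (Suck): (B; A:clear, B:clear)
step 7/8 (Suck): (B; A:clear, B:clear)
step 8/8 (Left): (A; A:clear, B:clear)

(A; A:clear, B:clear)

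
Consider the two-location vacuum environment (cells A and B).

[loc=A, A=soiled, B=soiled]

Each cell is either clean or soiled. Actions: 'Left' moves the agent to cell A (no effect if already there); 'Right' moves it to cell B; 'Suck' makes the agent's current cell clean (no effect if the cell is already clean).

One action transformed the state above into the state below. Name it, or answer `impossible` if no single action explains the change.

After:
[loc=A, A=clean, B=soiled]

Suck

try  Left: <A|soiled|soiled>
try Right: <B|soiled|soiled>
try  Suck: <A|clean|soiled>  ← match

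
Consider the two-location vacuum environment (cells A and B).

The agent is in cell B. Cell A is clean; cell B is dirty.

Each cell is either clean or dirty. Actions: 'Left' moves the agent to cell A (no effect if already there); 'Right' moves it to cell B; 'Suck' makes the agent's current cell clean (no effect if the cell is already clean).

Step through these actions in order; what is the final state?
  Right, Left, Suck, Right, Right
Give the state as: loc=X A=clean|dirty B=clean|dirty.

1. Right → loc=B A=clean B=dirty
2. Left → loc=A A=clean B=dirty
3. Suck → loc=A A=clean B=dirty
4. Right → loc=B A=clean B=dirty
5. Right → loc=B A=clean B=dirty

loc=B A=clean B=dirty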